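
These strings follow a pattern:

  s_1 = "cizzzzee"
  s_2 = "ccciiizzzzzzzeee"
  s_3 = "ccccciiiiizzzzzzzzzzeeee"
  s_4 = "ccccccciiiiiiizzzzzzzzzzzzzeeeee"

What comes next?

Reading off run lengths: c runs 1, 3, 5, 7; i runs 1, 3, 5, 7; z runs 4, 7, 10, 13; e runs 2, 3, 4, 5 — each is linear in n (n = 1, 2, …).
At n = 5 the blocks have lengths 9, 9, 16, 6.

ccccccccciiiiiiiiizzzzzzzzzzzzzzzzeeeeee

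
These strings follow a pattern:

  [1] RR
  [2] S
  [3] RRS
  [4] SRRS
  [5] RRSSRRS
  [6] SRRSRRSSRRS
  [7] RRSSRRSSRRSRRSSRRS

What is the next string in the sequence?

SRRSRRSSRRSRRSSRRSSRRSRRSSRRS

This is a Fibonacci-style word recurrence s(k) = s(k−2)·s(k−1): e.g. RR·S = RRS.
So term 8 is SRRSRRSSRRS·RRSSRRSSRRSRRSSRRS.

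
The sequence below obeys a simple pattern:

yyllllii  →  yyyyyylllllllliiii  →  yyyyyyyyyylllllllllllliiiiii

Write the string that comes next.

yyyyyyyyyyyyyylllllllllllllllliiiiiiii

The n-th term is 4n-2 y's then 4n l's then 2n i's (n = 1, 2, …).
Setting n = 4 gives 14, 16, 8 characters in each block.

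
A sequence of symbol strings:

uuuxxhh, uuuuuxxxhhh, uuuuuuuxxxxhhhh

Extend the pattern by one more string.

The n-th term is 2n-1 u's then n x's then n h's, where the shown terms are n = 2, 3, 4.
At n = 5 the blocks have lengths 9, 5, 5.

uuuuuuuuuxxxxxhhhhh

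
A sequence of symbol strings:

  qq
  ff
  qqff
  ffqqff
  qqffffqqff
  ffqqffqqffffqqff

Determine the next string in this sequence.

Each term (from the third on) is the two preceding terms concatenated in order: term 3 = qq·ff = qqff.
So term 7 is qqffffqqff·ffqqffqqffffqqff.

qqffffqqffffqqffqqffffqqff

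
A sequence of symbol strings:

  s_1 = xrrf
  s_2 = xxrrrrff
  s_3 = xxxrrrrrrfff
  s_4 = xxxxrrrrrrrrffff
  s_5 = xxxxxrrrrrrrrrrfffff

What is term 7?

xxxxxxxrrrrrrrrrrrrrrfffffff

Term n consists of n x's, followed by 2n r's, followed by n f's (n = 1, 2, …).
For term 7, n = 7, so the run lengths are 7, 14, 7.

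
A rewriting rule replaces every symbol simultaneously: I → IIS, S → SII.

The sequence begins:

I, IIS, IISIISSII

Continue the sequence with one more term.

Rewriting each symbol of IISIISSII: I→IIS, I→IIS, S→SII, I→IIS, I→IIS, S→SII, S→SII, I→IIS, I→IIS, which concatenates to IIS IIS SII IIS IIS SII SII IIS IIS.

IISIISSIIIISIISSIISIIIISIIS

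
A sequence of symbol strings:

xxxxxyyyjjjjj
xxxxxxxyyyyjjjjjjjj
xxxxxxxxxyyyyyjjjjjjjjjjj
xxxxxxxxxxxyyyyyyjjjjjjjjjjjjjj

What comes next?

Term n consists of 2n+1 x's, followed by n+1 y's, followed by 3n-1 j's, where the shown terms are n = 2, 3, 4, 5.
Setting n = 6 gives 13, 7, 17 characters in each block.

xxxxxxxxxxxxxyyyyyyyjjjjjjjjjjjjjjjjj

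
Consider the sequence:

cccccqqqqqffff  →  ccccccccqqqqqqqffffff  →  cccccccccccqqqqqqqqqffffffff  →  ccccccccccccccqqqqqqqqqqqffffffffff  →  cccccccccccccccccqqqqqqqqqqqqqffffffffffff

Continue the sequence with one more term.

ccccccccccccccccccccqqqqqqqqqqqqqqqffffffffffffff

Term n consists of 3n+2 c's, followed by 2n+3 q's, followed by 2n+2 f's (n = 1, 2, …).
At n = 6 the blocks have lengths 20, 15, 14.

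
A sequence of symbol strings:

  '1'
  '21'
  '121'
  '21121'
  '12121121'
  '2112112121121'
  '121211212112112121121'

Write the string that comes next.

2112112121121121211212112112121121

Each term (from the third on) is the two preceding terms concatenated in order: term 3 = 1·21 = 121.
Continuing: 2112112121121 · 121211212112112121121 gives term 8.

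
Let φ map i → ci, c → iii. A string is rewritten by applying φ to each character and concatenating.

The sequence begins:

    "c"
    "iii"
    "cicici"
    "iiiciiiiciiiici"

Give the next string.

φ(iiiciiiiciiiici) expands symbol-by-symbol to ci ci ci iii ci ci ci ci iii ci ci ci ci iii ci; joining the 15 pieces gives the next term.

ciciciiiiciciciciiiiciciciciiiici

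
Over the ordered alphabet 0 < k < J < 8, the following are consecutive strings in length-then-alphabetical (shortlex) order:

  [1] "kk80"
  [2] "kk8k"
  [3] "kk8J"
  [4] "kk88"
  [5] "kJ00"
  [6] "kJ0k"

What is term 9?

kJk0

Stepping forward 3 times from kJ0k: kJ0k → kJ0J → kJ08, then the target.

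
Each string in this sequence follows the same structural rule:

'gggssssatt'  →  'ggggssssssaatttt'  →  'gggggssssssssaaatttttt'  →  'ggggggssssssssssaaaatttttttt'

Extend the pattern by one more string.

Each string has the form g^{n+2} s^{2n+2} a^{n} t^{2n} (n = 1, 2, …).
For the next term, n = 5, so the run lengths are 7, 12, 5, 10.

gggggggssssssssssssaaaaatttttttttt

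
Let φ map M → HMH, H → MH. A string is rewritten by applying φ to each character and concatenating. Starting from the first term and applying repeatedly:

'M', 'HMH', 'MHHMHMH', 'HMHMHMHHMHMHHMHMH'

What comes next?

Rewriting the 17 symbols of HMHMHMHHMHMHHMHMH one by one yields MH HMH MH HMH MH HMH MH MH HMH MH HMH MH MH HMH MH HMH MH; concatenated:

MHHMHMHHMHMHHMHMHMHHMHMHHMHMHMHHMHMHHMHMH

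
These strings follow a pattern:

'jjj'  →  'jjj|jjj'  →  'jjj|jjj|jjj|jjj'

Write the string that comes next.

jjj|jjj|jjj|jjj|jjj|jjj|jjj|jjj

s(k+1) = s(k)·|·s(k) — each term doubles the last with '|' between the halves.
One more doubling of jjj|jjj|jjj|jjj gives the answer.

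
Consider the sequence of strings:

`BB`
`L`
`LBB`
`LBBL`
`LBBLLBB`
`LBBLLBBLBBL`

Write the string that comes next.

Each term (from the third on) is the previous term followed by the one before it: term 3 = L·BB = LBB.
So term 7 is LBBLLBBLBBL·LBBLLBB.

LBBLLBBLBBLLBBLLBB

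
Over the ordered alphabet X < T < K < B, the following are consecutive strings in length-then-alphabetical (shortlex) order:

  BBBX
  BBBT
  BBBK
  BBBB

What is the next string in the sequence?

BBBB is the last string of length 4, so the next is the first of length 5: X repeated 5 times.

XXXXX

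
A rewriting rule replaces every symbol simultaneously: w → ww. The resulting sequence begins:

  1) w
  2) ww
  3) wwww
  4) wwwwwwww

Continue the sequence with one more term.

wwwwwwwwwwwwwwww

Expanding wwwwwwww: w→ww, w→ww, w→ww, w→ww, w→ww, w→ww, w→ww, w→ww. Concatenated: ww ww ww ww ww ww ww ww.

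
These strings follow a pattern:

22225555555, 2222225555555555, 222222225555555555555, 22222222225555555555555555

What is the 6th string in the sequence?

222222222222225555555555555555555555

The n-th term is 2n 2's then 3n+1 5's, where the shown terms are n = 2, 3, 4, 5.
At n = 7 the blocks have lengths 14, 22.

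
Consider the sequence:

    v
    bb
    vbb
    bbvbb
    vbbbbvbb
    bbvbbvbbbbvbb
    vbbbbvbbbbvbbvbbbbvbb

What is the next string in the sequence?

This is a Fibonacci-style word recurrence s(k) = s(k−2)·s(k−1): e.g. v·bb = vbb.
Continuing: bbvbbvbbbbvbb · vbbbbvbbbbvbbvbbbbvbb gives term 8.

bbvbbvbbbbvbbvbbbbvbbbbvbbvbbbbvbb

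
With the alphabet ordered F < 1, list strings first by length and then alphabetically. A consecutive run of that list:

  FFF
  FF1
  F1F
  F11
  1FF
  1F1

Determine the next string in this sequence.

Find the rightmost character of 1F1 below 1, bump it to the next letter, and reset everything to its right to F.

11F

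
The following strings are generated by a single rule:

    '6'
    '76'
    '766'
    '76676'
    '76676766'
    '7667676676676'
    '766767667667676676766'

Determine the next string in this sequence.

7667676676676766767667667676676676

Each term (from the third on) is the previous term followed by the one before it: term 3 = 76·6 = 766.
So term 8 is 766767667667676676766·7667676676676.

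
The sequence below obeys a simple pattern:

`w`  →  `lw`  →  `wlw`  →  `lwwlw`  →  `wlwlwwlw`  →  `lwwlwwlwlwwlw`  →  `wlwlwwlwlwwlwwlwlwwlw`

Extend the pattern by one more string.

lwwlwwlwlwwlwwlwlwwlwlwwlwwlwlwwlw

Each term (from the third on) is the two preceding terms concatenated in order: term 3 = w·lw = wlw.
So term 8 is lwwlwwlwlwwlw·wlwlwwlwlwwlwwlwlwwlw.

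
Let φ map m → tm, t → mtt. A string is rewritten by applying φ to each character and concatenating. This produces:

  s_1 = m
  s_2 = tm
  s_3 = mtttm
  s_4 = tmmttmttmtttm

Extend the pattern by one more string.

Replace each of the 13 characters of tmmttmttmtttm in place — mtt tm tm mtt mtt tm mtt mtt tm mtt mtt mtt tm — and concatenate.

mtttmtmmttmtttmmttmtttmmttmttmtttm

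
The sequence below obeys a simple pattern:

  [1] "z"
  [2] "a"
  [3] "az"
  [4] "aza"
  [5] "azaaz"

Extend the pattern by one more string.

azaazaza

Each term (from the third on) is the previous term followed by the one before it: term 3 = a·z = az.
So term 6 is azaaz·aza.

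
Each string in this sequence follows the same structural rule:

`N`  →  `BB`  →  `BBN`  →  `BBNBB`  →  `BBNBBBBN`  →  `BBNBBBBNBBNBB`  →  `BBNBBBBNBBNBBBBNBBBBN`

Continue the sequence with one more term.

Each term (from the third on) is the previous term followed by the one before it: term 3 = BB·N = BBN.
The next term joins BBNBBBBNBBNBBBBNBBBBN and BBNBBBBNBBNBB.

BBNBBBBNBBNBBBBNBBBBNBBNBBBBNBBNBB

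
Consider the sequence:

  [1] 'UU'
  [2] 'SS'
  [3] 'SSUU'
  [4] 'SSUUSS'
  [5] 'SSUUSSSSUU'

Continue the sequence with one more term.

SSUUSSSSUUSSUUSS

This is a Fibonacci-style word recurrence s(k) = s(k−1)·s(k−2): e.g. SS·UU = SSUU.
The next term joins SSUUSSSSUU and SSUUSS.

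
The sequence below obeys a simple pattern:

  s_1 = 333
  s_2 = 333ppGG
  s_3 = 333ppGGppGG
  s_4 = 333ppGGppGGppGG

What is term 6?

333ppGGppGGppGGppGGppGG

The strings grow by a fixed suffix ppGG each time.
From 333ppGGppGGppGG, 2 further steps: 333ppGGppGGppGG → 333ppGGppGGppGGppGG → (answer).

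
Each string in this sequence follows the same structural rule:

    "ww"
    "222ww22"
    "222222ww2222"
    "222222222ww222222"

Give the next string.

Every step adds 222 to the front and 22 to the end of the previous string.
One more step from 222222222ww222222 gives the answer.

222222222222ww22222222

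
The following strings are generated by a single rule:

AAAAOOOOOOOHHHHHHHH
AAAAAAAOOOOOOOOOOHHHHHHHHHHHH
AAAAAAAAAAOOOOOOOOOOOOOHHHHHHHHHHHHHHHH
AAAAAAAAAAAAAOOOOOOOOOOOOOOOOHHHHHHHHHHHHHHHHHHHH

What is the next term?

Term n consists of 3n-2 A's, followed by 3n+1 O's, followed by 4n H's, where the shown terms are n = 2, 3, 4, 5.
At n = 6 the blocks have lengths 16, 19, 24.

AAAAAAAAAAAAAAAAOOOOOOOOOOOOOOOOOOOHHHHHHHHHHHHHHHHHHHHHHHH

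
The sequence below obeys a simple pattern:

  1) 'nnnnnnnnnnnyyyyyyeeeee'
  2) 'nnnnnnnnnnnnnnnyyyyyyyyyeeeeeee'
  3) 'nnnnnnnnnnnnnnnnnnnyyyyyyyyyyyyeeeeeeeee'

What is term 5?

nnnnnnnnnnnnnnnnnnnnnnnnnnnyyyyyyyyyyyyyyyyyyeeeeeeeeeeeee

Term n consists of 4n+3 n's, followed by 3n y's, followed by 2n+1 e's, where the shown terms are n = 2, 3, 4.
For term 5, n = 6, so the run lengths are 27, 18, 13.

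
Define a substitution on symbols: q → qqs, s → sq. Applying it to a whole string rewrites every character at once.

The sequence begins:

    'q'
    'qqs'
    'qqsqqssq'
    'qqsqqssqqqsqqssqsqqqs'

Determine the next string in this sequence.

Replace each of the 21 characters of qqsqqssqqqsqqssqsqqqs in place — qqs qqs sq qqs qqs sq sq qqs qqs qqs sq qqs qqs sq sq qqs sq qqs qqs qqs sq — and concatenate.

qqsqqssqqqsqqssqsqqqsqqsqqssqqqsqqssqsqqqssqqqsqqsqqssq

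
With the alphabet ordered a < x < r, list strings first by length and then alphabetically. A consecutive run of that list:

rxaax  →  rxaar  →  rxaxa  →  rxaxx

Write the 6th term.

rxara

Advancing 2 positions from rxaxx through rxaxx → rxaxr reaches term 6.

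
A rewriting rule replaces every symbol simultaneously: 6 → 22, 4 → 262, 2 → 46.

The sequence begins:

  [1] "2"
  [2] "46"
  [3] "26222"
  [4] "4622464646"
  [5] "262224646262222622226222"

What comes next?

Applying the rule to each of the 24 symbols of 262224646262222622226222 gives the pieces 46 22 46 46 46 262 22 262 22 46 22 46 46 46 46 22 46 46 46 46 22 46 46 46, which concatenate to the answer.

46224646462622226222462246464646224646464622464646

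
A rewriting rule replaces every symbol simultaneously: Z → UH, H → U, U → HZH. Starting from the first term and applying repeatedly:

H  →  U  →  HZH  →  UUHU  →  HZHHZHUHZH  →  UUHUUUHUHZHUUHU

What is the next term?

HZHHZHUHZHHZHHZHUHZHUUHUHZHHZHUHZH

φ(UUHUUUHUHZHUUHU) expands symbol-by-symbol to HZH HZH U HZH HZH HZH U HZH U UH U HZH HZH U HZH; joining the 15 pieces gives the next term.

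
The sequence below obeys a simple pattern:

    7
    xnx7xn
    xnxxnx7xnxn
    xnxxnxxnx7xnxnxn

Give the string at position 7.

Every step adds xnx to the front and xn to the end of the previous string.
From xnxxnxxnx7xnxnxn, 3 further steps: xnxxnxxnx7xnxnxn → xnxxnxxnxxnx7xnxnxnxn → xnxxnxxnxxnxxnx7xnxnxnxnxn → (answer).

xnxxnxxnxxnxxnxxnx7xnxnxnxnxnxn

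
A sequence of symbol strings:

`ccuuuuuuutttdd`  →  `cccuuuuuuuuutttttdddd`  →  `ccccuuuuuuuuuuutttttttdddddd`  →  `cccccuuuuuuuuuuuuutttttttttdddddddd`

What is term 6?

cccccccuuuuuuuuuuuuuuuuutttttttttttttdddddddddddd

The n-th term is n c's then 2n+3 u's then 2n-1 t's then 2n-2 d's, where the shown terms are n = 2, 3, 4, 5.
At n = 7 the blocks have lengths 7, 17, 13, 12.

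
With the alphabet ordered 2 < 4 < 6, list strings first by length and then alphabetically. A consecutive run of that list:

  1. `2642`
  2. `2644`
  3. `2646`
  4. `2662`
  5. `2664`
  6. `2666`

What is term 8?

Continuing the enumeration 2 steps past 2666: 2666 → 4222 → (answer).

4224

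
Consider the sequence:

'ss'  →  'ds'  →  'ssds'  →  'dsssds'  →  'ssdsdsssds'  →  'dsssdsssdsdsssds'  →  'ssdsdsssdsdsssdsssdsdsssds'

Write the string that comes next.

dsssdsssdsdsssdsssdsdsssdsdsssdsssdsdsssds

Each term (from the third on) is the two preceding terms concatenated in order: term 3 = ss·ds = ssds.
So term 8 is dsssdsssdsdsssds·ssdsdsssdsdsssdsssdsdsssds.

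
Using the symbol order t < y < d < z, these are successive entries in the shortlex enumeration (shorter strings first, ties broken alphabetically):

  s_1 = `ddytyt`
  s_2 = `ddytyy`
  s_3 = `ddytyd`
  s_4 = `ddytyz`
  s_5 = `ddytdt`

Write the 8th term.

ddytdz

Advancing 3 positions from ddytdt through ddytdt → ddytdy → ddytdd reaches term 8.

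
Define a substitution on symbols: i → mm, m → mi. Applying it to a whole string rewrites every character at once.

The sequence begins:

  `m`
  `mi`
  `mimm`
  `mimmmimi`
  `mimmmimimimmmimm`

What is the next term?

mimmmimimimmmimmmimmmimimimmmimi

φ(mimmmimimimmmimm) expands symbol-by-symbol to mi mm mi mi mi mm mi mm mi mm mi mi mi mm mi mi; joining the 16 pieces gives the next term.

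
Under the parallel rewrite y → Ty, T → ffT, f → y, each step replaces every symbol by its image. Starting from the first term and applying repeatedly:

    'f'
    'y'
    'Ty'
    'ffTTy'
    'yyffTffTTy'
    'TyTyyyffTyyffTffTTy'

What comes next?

Applying the rule to each of the 19 symbols of TyTyyyffTyyffTffTTy gives the pieces ffT Ty ffT Ty Ty Ty y y ffT Ty Ty y y ffT y y ffT ffT Ty, which concatenate to the answer.

ffTTyffTTyTyTyyyffTTyTyyyffTyyffTffTTy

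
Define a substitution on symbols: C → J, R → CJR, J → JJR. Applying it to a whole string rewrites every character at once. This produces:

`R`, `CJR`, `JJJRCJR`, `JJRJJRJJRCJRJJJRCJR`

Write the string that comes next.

Rewriting the 19 symbols of JJRJJRJJRCJRJJJRCJR one by one yields JJR JJR CJR JJR JJR CJR JJR JJR CJR J JJR CJR JJR JJR JJR CJR J JJR CJR; concatenated:

JJRJJRCJRJJRJJRCJRJJRJJRCJRJJJRCJRJJRJJRJJRCJRJJJRCJR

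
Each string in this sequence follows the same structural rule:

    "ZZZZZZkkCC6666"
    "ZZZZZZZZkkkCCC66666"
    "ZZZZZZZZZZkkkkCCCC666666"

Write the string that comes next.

The n-th term is 2n+2 Z's then n k's then n C's then n+2 6's, where the shown terms are n = 2, 3, 4.
For the next term, n = 5, so the run lengths are 12, 5, 5, 7.

ZZZZZZZZZZZZkkkkkCCCCC6666666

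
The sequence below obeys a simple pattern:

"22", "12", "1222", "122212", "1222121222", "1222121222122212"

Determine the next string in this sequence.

12221212221222121222121222

From term 3 onward, concatenate the last term with the second-to-last: 12·22 = 1222, 1222·12 = 122212, …
The next term joins 1222121222122212 and 1222121222.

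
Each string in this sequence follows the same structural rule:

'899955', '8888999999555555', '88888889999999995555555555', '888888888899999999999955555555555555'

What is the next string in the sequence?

8888888888888999999999999999555555555555555555

The n-th term is 3n-2 8's then 3n 9's then 4n-2 5's (n = 1, 2, …).
Setting n = 5 gives 13, 15, 18 characters in each block.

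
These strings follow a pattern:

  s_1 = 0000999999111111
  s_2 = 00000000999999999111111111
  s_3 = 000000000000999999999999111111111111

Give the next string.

Term n consists of 4n 0's, followed by 3n+3 9's, followed by 3n+3 1's (n = 1, 2, …).
Setting n = 4 gives 16, 15, 15 characters in each block.

0000000000000000999999999999999111111111111111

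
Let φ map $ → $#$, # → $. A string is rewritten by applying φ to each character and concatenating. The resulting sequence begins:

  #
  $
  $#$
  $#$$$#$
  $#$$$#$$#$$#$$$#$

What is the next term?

Rewriting the 17 symbols of $#$$$#$$#$$#$$$#$ one by one yields $#$ $ $#$ $#$ $#$ $ $#$ $#$ $ $#$ $#$ $ $#$ $#$ $#$ $ $#$; concatenated:

$#$$$#$$#$$#$$$#$$#$$$#$$#$$$#$$#$$#$$$#$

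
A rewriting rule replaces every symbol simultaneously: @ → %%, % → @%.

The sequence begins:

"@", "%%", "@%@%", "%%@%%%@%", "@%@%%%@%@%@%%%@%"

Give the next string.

Rewriting the 16 symbols of @%@%%%@%@%@%%%@% one by one yields %% @% %% @% @% @% %% @% %% @% %% @% @% @% %% @%; concatenated:

%%@%%%@%@%@%%%@%%%@%%%@%@%@%%%@%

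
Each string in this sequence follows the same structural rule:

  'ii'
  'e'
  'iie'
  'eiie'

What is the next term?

iieeiie

This is a Fibonacci-style word recurrence s(k) = s(k−2)·s(k−1): e.g. ii·e = iie.
So term 5 is iie·eiie.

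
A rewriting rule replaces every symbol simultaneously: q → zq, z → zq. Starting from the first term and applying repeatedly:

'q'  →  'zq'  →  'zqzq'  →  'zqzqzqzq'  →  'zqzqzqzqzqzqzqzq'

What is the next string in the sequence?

zqzqzqzqzqzqzqzqzqzqzqzqzqzqzqzq

Applying the rule to each of the 16 symbols of zqzqzqzqzqzqzqzq gives the pieces zq zq zq zq zq zq zq zq zq zq zq zq zq zq zq zq, which concatenate to the answer.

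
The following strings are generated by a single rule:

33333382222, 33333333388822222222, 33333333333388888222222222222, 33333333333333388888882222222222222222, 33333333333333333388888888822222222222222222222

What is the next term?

33333333333333333333388888888888222222222222222222222222

Term n consists of 3n+3 3's, followed by 2n-1 8's, followed by 4n 2's (n = 1, 2, …).
For the next term, n = 6, so the run lengths are 21, 11, 24.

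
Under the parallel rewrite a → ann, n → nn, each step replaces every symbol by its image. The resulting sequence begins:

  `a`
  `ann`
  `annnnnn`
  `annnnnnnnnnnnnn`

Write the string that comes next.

annnnnnnnnnnnnnnnnnnnnnnnnnnnnn

Applying the rule to each of the 15 symbols of annnnnnnnnnnnnn gives the pieces ann nn nn nn nn nn nn nn nn nn nn nn nn nn nn, which concatenate to the answer.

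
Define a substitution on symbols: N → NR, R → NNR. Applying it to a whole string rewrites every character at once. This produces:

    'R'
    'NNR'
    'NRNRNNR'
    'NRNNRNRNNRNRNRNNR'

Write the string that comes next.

Replace each of the 17 characters of NRNNRNRNNRNRNRNNR in place — NR NNR NR NR NNR NR NNR NR NR NNR NR NNR NR NNR NR NR NNR — and concatenate.

NRNNRNRNRNNRNRNNRNRNRNNRNRNNRNRNNRNRNRNNR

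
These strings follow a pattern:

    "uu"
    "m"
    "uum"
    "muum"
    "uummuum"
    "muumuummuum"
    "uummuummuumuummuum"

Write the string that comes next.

muumuummuumuummuummuumuummuum

This is a Fibonacci-style word recurrence s(k) = s(k−2)·s(k−1): e.g. uu·m = uum.
So term 8 is muumuummuum·uummuummuumuummuum.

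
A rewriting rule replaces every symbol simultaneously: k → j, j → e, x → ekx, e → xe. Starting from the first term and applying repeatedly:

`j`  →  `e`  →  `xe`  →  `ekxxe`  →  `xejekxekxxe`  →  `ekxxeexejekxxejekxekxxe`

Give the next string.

xejekxekxxexeekxxeexejekxekxxeexejekxxejekxekxxe

Applying the rule to each of the 23 symbols of ekxxeexejekxxejekxekxxe gives the pieces xe j ekx ekx xe xe ekx xe e xe j ekx ekx xe e xe j ekx xe j ekx ekx xe, which concatenate to the answer.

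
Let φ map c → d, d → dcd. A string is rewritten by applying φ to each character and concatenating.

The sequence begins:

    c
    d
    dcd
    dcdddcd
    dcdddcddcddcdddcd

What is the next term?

Rewriting the 17 symbols of dcdddcddcddcdddcd one by one yields dcd d dcd dcd dcd d dcd dcd d dcd dcd d dcd dcd dcd d dcd; concatenated:

dcdddcddcddcdddcddcdddcddcdddcddcddcdddcd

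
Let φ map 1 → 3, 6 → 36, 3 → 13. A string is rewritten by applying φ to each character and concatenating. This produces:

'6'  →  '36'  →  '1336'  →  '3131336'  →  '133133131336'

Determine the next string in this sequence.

31313313133133131336

Apply φ to 133133131336 symbol by symbol: 1→3, 3→13, 3→13, 1→3, 3→13, 3→13, 1→3, 3→13, 1→3, 3→13, 3→13, 6→36; joined: 3 13 13 3 13 13 3 13 3 13 13 36.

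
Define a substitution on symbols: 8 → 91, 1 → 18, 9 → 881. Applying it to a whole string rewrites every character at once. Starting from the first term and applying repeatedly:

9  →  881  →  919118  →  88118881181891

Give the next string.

φ(88118881181891) expands symbol-by-symbol to 91 91 18 18 91 91 91 18 18 91 18 91 881 18; joining the 14 pieces gives the next term.

91911818919191181891189188118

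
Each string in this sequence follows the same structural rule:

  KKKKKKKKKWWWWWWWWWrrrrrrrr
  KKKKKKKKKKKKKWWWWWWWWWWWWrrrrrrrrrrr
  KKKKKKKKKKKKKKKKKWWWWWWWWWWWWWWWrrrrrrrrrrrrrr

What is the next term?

KKKKKKKKKKKKKKKKKKKKKWWWWWWWWWWWWWWWWWWrrrrrrrrrrrrrrrrr

Term n consists of 4n+1 K's, followed by 3n+3 W's, followed by 3n+2 r's, where the shown terms are n = 2, 3, 4.
At n = 5 the blocks have lengths 21, 18, 17.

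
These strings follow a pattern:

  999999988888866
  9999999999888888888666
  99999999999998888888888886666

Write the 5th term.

The n-th term is 3n+1 9's then 3n 8's then n 6's, where the shown terms are n = 2, 3, 4.
At n = 6 the blocks have lengths 19, 18, 6.

9999999999999999999888888888888888888666666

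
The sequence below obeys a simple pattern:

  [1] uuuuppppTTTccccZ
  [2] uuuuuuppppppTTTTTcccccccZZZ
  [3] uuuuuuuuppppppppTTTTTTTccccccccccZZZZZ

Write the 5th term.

The n-th term is 2n+2 u's then 2n+2 p's then 2n+1 T's then 3n+1 c's then 2n-1 Z's (n = 1, 2, …).
At n = 5 the blocks have lengths 12, 12, 11, 16, 9.

uuuuuuuuuuuuppppppppppppTTTTTTTTTTTccccccccccccccccZZZZZZZZZ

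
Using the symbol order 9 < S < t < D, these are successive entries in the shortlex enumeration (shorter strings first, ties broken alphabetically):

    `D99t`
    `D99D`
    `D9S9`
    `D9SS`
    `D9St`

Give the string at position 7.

Continuing the enumeration 2 steps past D9St: D9St → D9SD → (answer).

D9t9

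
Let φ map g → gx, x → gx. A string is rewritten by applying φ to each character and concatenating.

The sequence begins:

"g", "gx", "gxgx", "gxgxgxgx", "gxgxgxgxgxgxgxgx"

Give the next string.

Replace each of the 16 characters of gxgxgxgxgxgxgxgx in place — gx gx gx gx gx gx gx gx gx gx gx gx gx gx gx gx — and concatenate.

gxgxgxgxgxgxgxgxgxgxgxgxgxgxgxgx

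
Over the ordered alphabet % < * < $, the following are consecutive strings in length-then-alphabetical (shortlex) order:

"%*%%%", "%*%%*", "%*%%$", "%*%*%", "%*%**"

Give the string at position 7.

%*%$%

Continuing the enumeration 2 steps past %*%**: %*%** → %*%*$ → (answer).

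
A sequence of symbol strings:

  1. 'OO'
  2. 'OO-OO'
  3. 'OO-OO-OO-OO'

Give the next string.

s(k+1) = s(k)·-·s(k) — each term doubles the last with '-' between the halves.
Doubling OO-OO-OO-OO with '-' between the halves:

OO-OO-OO-OO-OO-OO-OO-OO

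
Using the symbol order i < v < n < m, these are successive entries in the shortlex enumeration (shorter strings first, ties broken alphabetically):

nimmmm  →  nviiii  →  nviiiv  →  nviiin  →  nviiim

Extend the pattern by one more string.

The successor of nviiim increments the rightmost position that isn't already m and resets every position after it to i.

nviivi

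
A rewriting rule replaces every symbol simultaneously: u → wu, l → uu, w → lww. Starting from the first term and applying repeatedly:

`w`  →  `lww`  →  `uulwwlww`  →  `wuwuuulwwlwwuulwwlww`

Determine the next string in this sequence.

φ(wuwuuulwwlwwuulwwlww) expands symbol-by-symbol to lww wu lww wu wu wu uu lww lww uu lww lww wu wu uu lww lww uu lww lww; joining the 20 pieces gives the next term.

lwwwulwwwuwuwuuulwwlwwuulwwlwwwuwuuulwwlwwuulwwlww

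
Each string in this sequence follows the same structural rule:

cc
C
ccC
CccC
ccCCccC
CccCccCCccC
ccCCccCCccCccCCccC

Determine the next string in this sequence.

CccCccCCccCccCCccCCccCccCCccC

This is a Fibonacci-style word recurrence s(k) = s(k−2)·s(k−1): e.g. cc·C = ccC.
Continuing: CccCccCCccC · ccCCccCCccCccCCccC gives term 8.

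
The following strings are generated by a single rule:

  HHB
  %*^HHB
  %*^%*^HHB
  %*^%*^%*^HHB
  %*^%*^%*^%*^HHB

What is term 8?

Every step adds %*^ at the front: s(k+1) = %*^·s(k).
From %*^%*^%*^%*^HHB, 3 further steps: %*^%*^%*^%*^HHB → %*^%*^%*^%*^%*^HHB → %*^%*^%*^%*^%*^%*^HHB → (answer).

%*^%*^%*^%*^%*^%*^%*^HHB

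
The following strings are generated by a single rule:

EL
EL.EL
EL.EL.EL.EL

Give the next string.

Each string is two copies of the previous one joined by '.'.
Doubling EL.EL.EL.EL with '.' between the halves:

EL.EL.EL.EL.EL.EL.EL.EL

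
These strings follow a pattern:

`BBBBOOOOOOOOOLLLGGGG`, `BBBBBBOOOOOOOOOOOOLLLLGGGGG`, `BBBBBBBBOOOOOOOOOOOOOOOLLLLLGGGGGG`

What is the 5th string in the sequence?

BBBBBBBBBBBBOOOOOOOOOOOOOOOOOOOOOLLLLLLLGGGGGGGG

Each string has the form B^{2n-2} O^{3n} L^{n} G^{n+1}, where the shown terms are n = 3, 4, 5.
Setting n = 7 gives 12, 21, 7, 8 characters in each block.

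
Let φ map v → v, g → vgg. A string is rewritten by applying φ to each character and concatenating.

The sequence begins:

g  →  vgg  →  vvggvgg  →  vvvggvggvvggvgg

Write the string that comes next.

Rewriting the 15 symbols of vvvggvggvvggvgg one by one yields v v v vgg vgg v vgg vgg v v vgg vgg v vgg vgg; concatenated:

vvvvggvggvvggvggvvvggvggvvggvgg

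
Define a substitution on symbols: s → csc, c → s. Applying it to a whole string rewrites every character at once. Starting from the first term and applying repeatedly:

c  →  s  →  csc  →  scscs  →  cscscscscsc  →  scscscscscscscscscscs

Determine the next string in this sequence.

φ(scscscscscscscscscscs) expands symbol-by-symbol to csc s csc s csc s csc s csc s csc s csc s csc s csc s csc s csc; joining the 21 pieces gives the next term.

cscscscscscscscscscscscscscscscscscscscscsc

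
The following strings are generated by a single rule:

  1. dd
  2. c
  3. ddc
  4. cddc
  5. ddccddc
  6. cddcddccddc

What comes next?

ddccddccddcddccddc

Each term (from the third on) is the two preceding terms concatenated in order: term 3 = dd·c = ddc.
So term 7 is ddccddc·cddcddccddc.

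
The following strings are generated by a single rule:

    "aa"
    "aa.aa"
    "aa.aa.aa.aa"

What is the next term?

aa.aa.aa.aa.aa.aa.aa.aa

Every step duplicates the string with '.' between the halves.
One more doubling of aa.aa.aa.aa gives the answer.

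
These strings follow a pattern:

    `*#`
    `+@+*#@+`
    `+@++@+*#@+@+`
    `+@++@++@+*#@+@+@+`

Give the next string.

s(k+1) = +@+·s(k)·@+, so each term gains +@+ as a prefix and @+ as a suffix.
So the next term is +@+·+@++@++@+*#@+@+@+·@+.

+@++@++@++@+*#@+@+@+@+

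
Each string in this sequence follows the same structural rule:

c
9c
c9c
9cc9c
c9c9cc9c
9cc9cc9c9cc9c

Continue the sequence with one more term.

c9c9cc9c9cc9cc9c9cc9c

This is a Fibonacci-style word recurrence s(k) = s(k−2)·s(k−1): e.g. c·9c = c9c.
The next term joins c9c9cc9c and 9cc9cc9c9cc9c.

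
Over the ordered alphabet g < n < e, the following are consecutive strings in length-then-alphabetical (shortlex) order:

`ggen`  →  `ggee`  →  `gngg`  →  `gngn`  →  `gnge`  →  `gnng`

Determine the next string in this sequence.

gnnn

The successor of gnng increments the rightmost position that isn't already e and resets every position after it to g.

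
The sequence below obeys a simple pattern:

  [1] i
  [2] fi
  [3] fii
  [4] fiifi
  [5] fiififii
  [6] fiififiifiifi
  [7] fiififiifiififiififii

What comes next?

fiififiifiififiififiifiififiifiifi

Each term (from the third on) is the previous term followed by the one before it: term 3 = fi·i = fii.
The next term joins fiififiifiififiififii and fiififiifiifi.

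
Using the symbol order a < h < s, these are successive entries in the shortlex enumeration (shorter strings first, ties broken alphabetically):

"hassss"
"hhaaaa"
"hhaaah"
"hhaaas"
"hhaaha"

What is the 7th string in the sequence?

Stepping forward 2 times from hhaaha: hhaaha → hhaahh, then the target.

hhaahs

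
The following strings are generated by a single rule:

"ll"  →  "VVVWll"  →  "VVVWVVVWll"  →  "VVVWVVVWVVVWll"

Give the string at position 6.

VVVWVVVWVVVWVVVWVVVWll

Each term is the previous one with VVVW prepended.
From VVVWVVVWVVVWll, 2 further steps: VVVWVVVWVVVWll → VVVWVVVWVVVWVVVWll → (answer).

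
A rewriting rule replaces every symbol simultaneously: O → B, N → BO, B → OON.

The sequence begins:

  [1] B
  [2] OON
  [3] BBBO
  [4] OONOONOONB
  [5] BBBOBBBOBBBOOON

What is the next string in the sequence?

OONOONOONBOONOONOONBOONOONOONBBBBO

Applying the rule to each of the 15 symbols of BBBOBBBOBBBOOON gives the pieces OON OON OON B OON OON OON B OON OON OON B B B BO, which concatenate to the answer.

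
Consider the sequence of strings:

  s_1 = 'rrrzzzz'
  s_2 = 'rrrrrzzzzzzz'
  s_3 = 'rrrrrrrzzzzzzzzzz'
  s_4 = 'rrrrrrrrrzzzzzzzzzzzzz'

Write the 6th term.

rrrrrrrrrrrrrzzzzzzzzzzzzzzzzzzz

Each string has the form r^{2n+1} z^{3n+1} (n = 1, 2, …).
At n = 6 the blocks have lengths 13, 19.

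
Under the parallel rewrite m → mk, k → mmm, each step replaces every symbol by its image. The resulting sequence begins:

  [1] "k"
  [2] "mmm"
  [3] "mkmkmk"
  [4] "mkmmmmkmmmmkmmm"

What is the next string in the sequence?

Rewriting the 15 symbols of mkmmmmkmmmmkmmm one by one yields mk mmm mk mk mk mk mmm mk mk mk mk mmm mk mk mk; concatenated:

mkmmmmkmkmkmkmmmmkmkmkmkmmmmkmkmk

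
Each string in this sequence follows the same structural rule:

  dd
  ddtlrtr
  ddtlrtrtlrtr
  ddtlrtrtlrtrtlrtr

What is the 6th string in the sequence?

ddtlrtrtlrtrtlrtrtlrtrtlrtr

Every step adds tlrtr to the end: s(k+1) = s(k)·tlrtr.
From ddtlrtrtlrtrtlrtr, 2 further steps: ddtlrtrtlrtrtlrtr → ddtlrtrtlrtrtlrtrtlrtr → (answer).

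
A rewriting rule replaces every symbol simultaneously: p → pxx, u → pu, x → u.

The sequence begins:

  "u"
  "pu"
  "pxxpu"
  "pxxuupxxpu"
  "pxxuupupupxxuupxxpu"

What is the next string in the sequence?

Rewriting the 19 symbols of pxxuupupupxxuupxxpu one by one yields pxx u u pu pu pxx pu pxx pu pxx u u pu pu pxx u u pxx pu; concatenated:

pxxuupupupxxpupxxpupxxuupupupxxuupxxpu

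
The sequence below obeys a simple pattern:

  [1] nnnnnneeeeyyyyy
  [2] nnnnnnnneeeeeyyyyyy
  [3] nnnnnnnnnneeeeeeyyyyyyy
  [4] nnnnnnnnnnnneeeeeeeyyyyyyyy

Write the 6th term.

nnnnnnnnnnnnnnnneeeeeeeeeyyyyyyyyyy

Reading off run lengths: n runs 6, 8, 10, 12; e runs 4, 5, 6, 7; y runs 5, 6, 7, 8 — each is linear in n, where the shown terms are n = 3, 4, 5, 6.
Setting n = 8 gives 16, 9, 10 characters in each block.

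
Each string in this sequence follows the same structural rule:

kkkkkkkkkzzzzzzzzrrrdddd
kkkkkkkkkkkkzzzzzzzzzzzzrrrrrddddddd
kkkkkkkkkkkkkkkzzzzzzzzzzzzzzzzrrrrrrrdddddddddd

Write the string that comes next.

Reading off run lengths: k runs 9, 12, 15; z runs 8, 12, 16; r runs 3, 5, 7; d runs 4, 7, 10 — each is linear in n, where the shown terms are n = 2, 3, 4.
Setting n = 5 gives 18, 20, 9, 13 characters in each block.

kkkkkkkkkkkkkkkkkkzzzzzzzzzzzzzzzzzzzzrrrrrrrrrddddddddddddd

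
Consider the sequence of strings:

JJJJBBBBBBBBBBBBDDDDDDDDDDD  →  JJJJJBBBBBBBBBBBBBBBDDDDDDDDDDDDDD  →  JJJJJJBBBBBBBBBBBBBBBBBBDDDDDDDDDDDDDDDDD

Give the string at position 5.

Reading off run lengths: J runs 4, 5, 6; B runs 12, 15, 18; D runs 11, 14, 17 — each is linear in n, where the shown terms are n = 3, 4, 5.
At n = 7 the blocks have lengths 8, 24, 23.

JJJJJJJJBBBBBBBBBBBBBBBBBBBBBBBBDDDDDDDDDDDDDDDDDDDDDDD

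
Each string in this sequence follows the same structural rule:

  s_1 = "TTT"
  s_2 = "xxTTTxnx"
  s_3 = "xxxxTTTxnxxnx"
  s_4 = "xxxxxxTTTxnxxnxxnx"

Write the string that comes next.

xxxxxxxxTTTxnxxnxxnxxnx

Every step adds xx to the front and xnx to the end of the previous string.
So the next term is xx·xxxxxxTTTxnxxnxxnx·xnx.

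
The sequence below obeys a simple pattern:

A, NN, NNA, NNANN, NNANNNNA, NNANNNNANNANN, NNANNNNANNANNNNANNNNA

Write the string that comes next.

This is a Fibonacci-style word recurrence s(k) = s(k−1)·s(k−2): e.g. NN·A = NNA.
The next term joins NNANNNNANNANNNNANNNNA and NNANNNNANNANN.

NNANNNNANNANNNNANNNNANNANNNNANNANN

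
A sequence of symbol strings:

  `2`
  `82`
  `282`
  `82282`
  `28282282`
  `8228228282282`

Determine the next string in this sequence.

282822828228228282282

Each term (from the third on) is the two preceding terms concatenated in order: term 3 = 2·82 = 282.
Continuing: 28282282 · 8228228282282 gives term 7.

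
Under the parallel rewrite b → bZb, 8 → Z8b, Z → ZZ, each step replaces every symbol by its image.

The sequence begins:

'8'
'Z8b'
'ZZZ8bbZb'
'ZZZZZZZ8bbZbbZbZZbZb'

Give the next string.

Applying the rule to each of the 20 symbols of ZZZZZZZ8bbZbbZbZZbZb gives the pieces ZZ ZZ ZZ ZZ ZZ ZZ ZZ Z8b bZb bZb ZZ bZb bZb ZZ bZb ZZ ZZ bZb ZZ bZb, which concatenate to the answer.

ZZZZZZZZZZZZZZZ8bbZbbZbZZbZbbZbZZbZbZZZZbZbZZbZb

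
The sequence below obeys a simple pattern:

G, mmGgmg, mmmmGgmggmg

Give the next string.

Every step adds mm to the front and gmg to the end of the previous string.
One more step from mmmmGgmggmg gives the answer.

mmmmmmGgmggmggmg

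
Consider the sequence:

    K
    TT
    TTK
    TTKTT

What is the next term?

TTKTTTTK

Each term (from the third on) is the previous term followed by the one before it: term 3 = TT·K = TTK.
So term 5 is TTKTT·TTK.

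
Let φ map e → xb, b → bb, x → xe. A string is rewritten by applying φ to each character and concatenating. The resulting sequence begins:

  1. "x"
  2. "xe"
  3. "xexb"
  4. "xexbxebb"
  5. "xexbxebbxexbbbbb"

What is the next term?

xexbxebbxexbbbbbxexbxebbbbbbbbbb

Replace each of the 16 characters of xexbxebbxexbbbbb in place — xe xb xe bb xe xb bb bb xe xb xe bb bb bb bb bb — and concatenate.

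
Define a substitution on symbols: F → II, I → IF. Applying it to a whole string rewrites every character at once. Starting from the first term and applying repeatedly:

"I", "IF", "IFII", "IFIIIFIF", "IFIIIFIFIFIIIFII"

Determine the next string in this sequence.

IFIIIFIFIFIIIFIIIFIIIFIFIFIIIFIF

Replace each of the 16 characters of IFIIIFIFIFIIIFII in place — IF II IF IF IF II IF II IF II IF IF IF II IF IF — and concatenate.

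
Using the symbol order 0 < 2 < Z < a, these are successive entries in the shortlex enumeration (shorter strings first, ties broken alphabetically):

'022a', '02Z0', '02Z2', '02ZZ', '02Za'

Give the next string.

Treat 02Za as a base-4 numeral over the given alphabet and add one, carrying through any trailing a's.

02a0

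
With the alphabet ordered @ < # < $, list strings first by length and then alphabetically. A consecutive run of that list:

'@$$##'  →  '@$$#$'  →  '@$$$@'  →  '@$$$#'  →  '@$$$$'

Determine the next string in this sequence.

#@@@@

Treat @$$$$ as a base-3 numeral over the given alphabet and add one, carrying through any trailing $'s.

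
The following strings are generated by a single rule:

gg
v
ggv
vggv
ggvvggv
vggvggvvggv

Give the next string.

Each term (from the third on) is the two preceding terms concatenated in order: term 3 = gg·v = ggv.
The next term joins ggvvggv and vggvggvvggv.

ggvvggvvggvggvvggv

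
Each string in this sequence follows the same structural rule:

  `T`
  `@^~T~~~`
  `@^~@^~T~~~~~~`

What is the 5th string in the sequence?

@^~@^~@^~@^~T~~~~~~~~~~~~

Each term wraps the previous one in @^~ on the left and ~~~ on the right.
From @^~@^~T~~~~~~, 2 further steps: @^~@^~T~~~~~~ → @^~@^~@^~T~~~~~~~~~ → (answer).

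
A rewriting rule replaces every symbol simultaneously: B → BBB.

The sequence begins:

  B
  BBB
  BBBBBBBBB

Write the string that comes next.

BBBBBBBBBBBBBBBBBBBBBBBBBBB

Rewriting each symbol of BBBBBBBBB: B→BBB, B→BBB, B→BBB, B→BBB, B→BBB, B→BBB, B→BBB, B→BBB, B→BBB, which concatenates to BBB BBB BBB BBB BBB BBB BBB BBB BBB.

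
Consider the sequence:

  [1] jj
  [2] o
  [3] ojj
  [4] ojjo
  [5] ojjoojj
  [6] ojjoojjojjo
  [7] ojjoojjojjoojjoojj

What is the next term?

This is a Fibonacci-style word recurrence s(k) = s(k−1)·s(k−2): e.g. o·jj = ojj.
The next term joins ojjoojjojjoojjoojj and ojjoojjojjo.

ojjoojjojjoojjoojjojjoojjojjo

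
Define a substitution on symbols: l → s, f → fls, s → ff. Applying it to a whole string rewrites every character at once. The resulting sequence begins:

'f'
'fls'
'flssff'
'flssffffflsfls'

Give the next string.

Replace each of the 14 characters of flssffffflsfls in place — fls s ff ff fls fls fls fls fls s ff fls s ff — and concatenate.

flssffffflsflsflsflsflssffflssff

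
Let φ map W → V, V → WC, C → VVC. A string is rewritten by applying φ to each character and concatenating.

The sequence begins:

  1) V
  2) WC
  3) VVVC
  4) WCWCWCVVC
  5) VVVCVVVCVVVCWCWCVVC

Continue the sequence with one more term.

WCWCWCVVCWCWCWCVVCWCWCWCVVCVVVCVVVCWCWCVVC

Replace each of the 19 characters of VVVCVVVCVVVCWCWCVVC in place — WC WC WC VVC WC WC WC VVC WC WC WC VVC V VVC V VVC WC WC VVC — and concatenate.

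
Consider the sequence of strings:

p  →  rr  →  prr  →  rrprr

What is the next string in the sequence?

Each term (from the third on) is the two preceding terms concatenated in order: term 3 = p·rr = prr.
Continuing: prr · rrprr gives term 5.

prrrrprr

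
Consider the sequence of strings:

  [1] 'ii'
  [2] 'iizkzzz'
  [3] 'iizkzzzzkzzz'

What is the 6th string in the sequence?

iizkzzzzkzzzzkzzzzkzzzzkzzz

Every step adds zkzzz to the end: s(k+1) = s(k)·zkzzz.
From iizkzzzzkzzz, 3 further steps: iizkzzzzkzzz → iizkzzzzkzzzzkzzz → iizkzzzzkzzzzkzzzzkzzz → (answer).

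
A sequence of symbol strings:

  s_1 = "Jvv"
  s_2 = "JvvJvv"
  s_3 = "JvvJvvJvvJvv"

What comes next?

Each string is two copies of the previous one concatenated.
One more doubling of JvvJvvJvvJvv gives the answer.

JvvJvvJvvJvvJvvJvvJvvJvv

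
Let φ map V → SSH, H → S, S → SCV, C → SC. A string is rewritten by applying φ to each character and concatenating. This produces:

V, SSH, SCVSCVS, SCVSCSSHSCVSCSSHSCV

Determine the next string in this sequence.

SCVSCSSHSCVSCSCVSCVSSCVSCSSHSCVSCSCVSCVSSCVSCSSH

Replace each of the 19 characters of SCVSCSSHSCVSCSSHSCV in place — SCV SC SSH SCV SC SCV SCV S SCV SC SSH SCV SC SCV SCV S SCV SC SSH — and concatenate.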